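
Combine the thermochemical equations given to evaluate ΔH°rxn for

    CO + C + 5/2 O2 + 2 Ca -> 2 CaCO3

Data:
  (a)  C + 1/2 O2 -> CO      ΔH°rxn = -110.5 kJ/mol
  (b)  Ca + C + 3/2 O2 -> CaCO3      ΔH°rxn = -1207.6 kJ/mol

ΔH°rxn = -2304.7 kJ/mol

(a) reversed (CO must end up as a reactant): +110.5 kJ/mol
(b) × 2 (×2 to match 2 CaCO3 in the target): (2)·(-1207.6) = -2415.2 kJ/mol
Since enthalpy is a state function, ΔH°rxn = (+110.5) + (-2415.2) = -2304.7 kJ/mol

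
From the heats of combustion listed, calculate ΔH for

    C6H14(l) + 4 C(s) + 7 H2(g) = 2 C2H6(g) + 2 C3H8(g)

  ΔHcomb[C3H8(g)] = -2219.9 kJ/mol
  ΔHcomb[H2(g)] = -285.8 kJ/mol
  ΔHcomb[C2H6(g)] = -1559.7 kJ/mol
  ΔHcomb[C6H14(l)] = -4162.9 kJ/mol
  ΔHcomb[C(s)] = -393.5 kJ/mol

ΔH = -178.3 kJ/mol

With combustion enthalpies, reactants minus products:
= [1·(-4162.9) + 4·(-393.5) + 7·(-285.8)] − [2·(-1559.7) + 2·(-2219.9)]
= -178.3 kJ/mol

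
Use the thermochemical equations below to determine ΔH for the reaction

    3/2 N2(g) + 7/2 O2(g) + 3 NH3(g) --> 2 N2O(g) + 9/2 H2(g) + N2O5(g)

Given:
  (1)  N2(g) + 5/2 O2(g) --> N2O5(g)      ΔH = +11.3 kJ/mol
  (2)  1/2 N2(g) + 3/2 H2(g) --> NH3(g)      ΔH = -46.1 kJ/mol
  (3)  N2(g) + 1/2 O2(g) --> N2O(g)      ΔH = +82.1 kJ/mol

ΔH = 313.8 kJ/mol

(1) as written (N2O5(g) already on the product side): +11.3 kJ/mol
(2) reversed and × 3 (NH3(g) must end up as a reactant; scale by 3 for the 3 NH3(g)): (-3)·(-46.1) = +138.3 kJ/mol
(3) × 2 (scale by 2 for the 2 N2O(g)): (2)·(+82.1) = +164.2 kJ/mol
Combining the equations, ΔH = (+11.3) + (+138.3) + (+164.2) = 313.8 kJ/mol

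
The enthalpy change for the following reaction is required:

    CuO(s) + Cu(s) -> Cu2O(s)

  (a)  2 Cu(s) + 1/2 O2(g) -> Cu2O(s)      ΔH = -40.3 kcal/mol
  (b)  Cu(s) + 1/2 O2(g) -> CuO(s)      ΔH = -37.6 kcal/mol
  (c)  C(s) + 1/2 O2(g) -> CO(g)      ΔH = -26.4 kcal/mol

(a) as written: -40.3 kcal/mol
(b) reversed: +37.6 kcal/mol
(c): not needed.
ΔH = (1)·(-40.3) + (-1)·(-37.6) = -2.7 kcal/mol

ΔH = -2.7 kcal/mol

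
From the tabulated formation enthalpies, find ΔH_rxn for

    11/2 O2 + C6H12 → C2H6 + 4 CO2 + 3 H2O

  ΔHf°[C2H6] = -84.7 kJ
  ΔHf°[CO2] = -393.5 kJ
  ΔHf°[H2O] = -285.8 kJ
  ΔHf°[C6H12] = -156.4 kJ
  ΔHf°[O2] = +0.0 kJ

ΔH_rxn = -2359.7 kJ

Products: 1·(-84.7) + 4·(-393.5) + 3·(-285.8) = -2516.1
Reactants: 11/2·(+0.0) + 1·(-156.4) = -156.4
ΔH_rxn = (-2516.1) − (-156.4) = -2359.7 kJ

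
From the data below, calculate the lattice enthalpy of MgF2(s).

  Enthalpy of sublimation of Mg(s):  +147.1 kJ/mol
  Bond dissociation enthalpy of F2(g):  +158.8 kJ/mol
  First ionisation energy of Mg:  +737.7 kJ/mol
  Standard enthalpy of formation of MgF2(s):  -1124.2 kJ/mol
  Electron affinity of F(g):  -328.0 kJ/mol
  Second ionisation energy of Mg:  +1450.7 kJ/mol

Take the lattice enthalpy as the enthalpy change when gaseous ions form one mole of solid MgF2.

U = -2962.5 kJ/mol

ΔHf° = 1·ΔHsub + 1·(ΣIE) + 1·D(F2) + 2·EA + U
-1124.2 = 1·(+147.1) + 1·(+2188.4) + 1·(+158.8) + 2·(-328.0) + U
U = -1124.2 − (+1838.3) = -2962.5 kJ/mol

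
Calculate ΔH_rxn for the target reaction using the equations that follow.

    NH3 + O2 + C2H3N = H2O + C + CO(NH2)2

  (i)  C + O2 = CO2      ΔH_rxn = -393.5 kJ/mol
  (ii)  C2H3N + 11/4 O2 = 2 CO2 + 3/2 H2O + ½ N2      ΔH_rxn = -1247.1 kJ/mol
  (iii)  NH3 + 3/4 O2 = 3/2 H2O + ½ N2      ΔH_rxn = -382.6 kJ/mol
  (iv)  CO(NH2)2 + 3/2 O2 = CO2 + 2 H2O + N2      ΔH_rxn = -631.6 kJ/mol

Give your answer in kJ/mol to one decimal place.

(i) reversed: +393.5 kJ/mol
(ii) as written: -1247.1 kJ/mol
(iii) as written: -382.6 kJ/mol
(iv) reversed: +631.6 kJ/mol
Combining the equations, ΔH_rxn = (+393.5) + (-1247.1) + (-382.6) + (+631.6) = -604.6 kJ/mol

ΔH_rxn = -604.6 kJ/mol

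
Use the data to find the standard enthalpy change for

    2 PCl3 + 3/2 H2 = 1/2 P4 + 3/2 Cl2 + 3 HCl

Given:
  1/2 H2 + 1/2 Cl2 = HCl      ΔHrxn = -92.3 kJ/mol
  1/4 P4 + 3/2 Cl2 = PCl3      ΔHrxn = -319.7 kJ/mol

equation 1 × 3: (3)·(-92.3) = -276.9 kJ/mol
equation 2 reversed and × 2: (-2)·(-319.7) = +639.4 kJ/mol
Since enthalpy is a state function, ΔHrxn = (3)·(-92.3) + (-2)·(-319.7) = 362.5 kJ/mol

ΔHrxn = 362.5 kJ/mol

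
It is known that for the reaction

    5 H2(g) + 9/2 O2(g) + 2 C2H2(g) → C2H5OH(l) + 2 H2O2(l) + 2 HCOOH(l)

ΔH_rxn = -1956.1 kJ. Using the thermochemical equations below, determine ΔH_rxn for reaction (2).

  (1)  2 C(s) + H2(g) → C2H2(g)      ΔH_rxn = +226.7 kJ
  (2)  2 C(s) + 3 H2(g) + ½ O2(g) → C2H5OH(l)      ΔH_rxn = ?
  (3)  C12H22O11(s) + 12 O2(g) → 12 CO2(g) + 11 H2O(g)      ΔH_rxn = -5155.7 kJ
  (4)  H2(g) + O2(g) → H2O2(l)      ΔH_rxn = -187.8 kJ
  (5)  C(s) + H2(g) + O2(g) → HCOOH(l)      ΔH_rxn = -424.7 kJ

(1) reversed and × 2 (C2H2(g) must end up as a reactant; scale by 2 for the 2 C2H2(g)): (-2)·(+226.7) = -453.4 kJ
(2) as written (C2H5OH(l) already on the product side): contributes x
(3): not needed (C12H22O11(s) appears nowhere else).
(4) × 2 (scale by 2 for the 2 H2O2(l)): (2)·(-187.8) = -375.6 kJ
(5) × 2 (×2 to match 2 HCOOH(l) in the target): (2)·(-424.7) = -849.4 kJ
-1956.1 = (-453.4) + (-375.6) + (-849.4) + x
x = (-1956.1 − (-1678.4)) / (1) = -277.7 kJ

ΔH_rxn = -277.7 kJ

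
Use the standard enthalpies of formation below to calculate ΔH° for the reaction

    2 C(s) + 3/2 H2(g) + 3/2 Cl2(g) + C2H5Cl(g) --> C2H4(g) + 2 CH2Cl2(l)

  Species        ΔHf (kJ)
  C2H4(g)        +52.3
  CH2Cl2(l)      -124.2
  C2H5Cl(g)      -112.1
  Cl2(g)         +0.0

ΔH° = -84.0 kJ

ΔH°rxn = Σ nΔHf°(products) − Σ nΔHf°(reactants).
Products: 1·(+52.3) + 2·(-124.2) = -196.1
Reactants: 2·(+0.0) + 3/2·(+0.0) + 3/2·(+0.0) + 1·(-112.1) = -112.1
ΔH° = (-196.1) − (-112.1) = -84.0 kJ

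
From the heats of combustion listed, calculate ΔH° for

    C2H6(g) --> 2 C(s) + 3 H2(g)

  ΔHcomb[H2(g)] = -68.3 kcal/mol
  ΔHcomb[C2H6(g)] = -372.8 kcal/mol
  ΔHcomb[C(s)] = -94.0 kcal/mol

Using ΔH = Σ nΔHc°(reactants) − Σ nΔHc°(products):
= [1·(-372.8)] − [2·(-94.0) + 3·(-68.3)]
= 20.1 kcal/mol

ΔH° = 20.1 kcal/mol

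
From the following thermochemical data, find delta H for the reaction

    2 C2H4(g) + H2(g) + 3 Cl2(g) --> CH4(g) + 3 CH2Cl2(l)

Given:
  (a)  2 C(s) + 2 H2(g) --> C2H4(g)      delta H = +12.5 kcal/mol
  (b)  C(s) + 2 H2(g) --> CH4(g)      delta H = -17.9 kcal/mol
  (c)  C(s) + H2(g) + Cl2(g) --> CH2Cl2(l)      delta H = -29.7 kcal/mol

(a) reversed and × 2 (C2H4(g) must end up as a reactant; ×2 to match 2 C2H4(g) in the target): (-2)·(+12.5) = -25.0 kcal/mol
(b) as written (CH4(g) already on the product side): -17.9 kcal/mol
(c) × 3 (scale by 3 for the 3 CH2Cl2(l)): (3)·(-29.7) = -89.1 kcal/mol
delta H = (-25.0) + (-17.9) + (-89.1) = -132.0 kcal/mol

delta H = -132.0 kcal/mol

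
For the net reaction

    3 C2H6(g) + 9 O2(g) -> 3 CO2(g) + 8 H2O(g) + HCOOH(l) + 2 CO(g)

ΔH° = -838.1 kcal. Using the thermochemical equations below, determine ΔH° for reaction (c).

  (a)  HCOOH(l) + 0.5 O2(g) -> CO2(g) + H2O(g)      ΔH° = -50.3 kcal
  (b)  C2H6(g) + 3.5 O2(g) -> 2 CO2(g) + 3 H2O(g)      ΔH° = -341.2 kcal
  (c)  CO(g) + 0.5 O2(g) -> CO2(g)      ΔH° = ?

ΔH° = -67.6 kcal

(a) reversed: +50.3 kcal
(b) × 3: (3)·(-341.2) = -1023.6 kcal
(c) reversed and × 2: contributes −2·x
-838.1 = (+50.3) + (-1023.6) − 2·x
x = (-838.1 − (-973.3)) / (-2) = -67.6 kcal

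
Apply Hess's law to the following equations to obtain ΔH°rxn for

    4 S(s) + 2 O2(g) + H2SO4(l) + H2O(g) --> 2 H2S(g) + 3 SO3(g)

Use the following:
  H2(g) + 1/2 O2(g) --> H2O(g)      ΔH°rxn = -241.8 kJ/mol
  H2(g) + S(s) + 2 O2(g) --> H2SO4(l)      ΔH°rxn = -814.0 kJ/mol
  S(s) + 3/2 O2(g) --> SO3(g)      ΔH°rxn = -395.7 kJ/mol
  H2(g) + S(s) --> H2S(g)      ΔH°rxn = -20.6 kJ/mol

ΔH°rxn = -172.5 kJ/mol

equation 1 reversed (reverse to put H2O(g) on the reactant side): +241.8 kJ/mol
equation 2 reversed (H2SO4(l) must end up as a reactant): +814.0 kJ/mol
equation 3 × 3 (×3 to match 3 SO3(g) in the target): (3)·(-395.7) = -1187.1 kJ/mol
equation 4 × 2 (scale by 2 for the 2 H2S(g)): (2)·(-20.6) = -41.2 kJ/mol
ΔH°rxn = (-1)·(-241.8) + (-1)·(-814.0) + (3)·(-395.7) + (2)·(-20.6) = -172.5 kJ/mol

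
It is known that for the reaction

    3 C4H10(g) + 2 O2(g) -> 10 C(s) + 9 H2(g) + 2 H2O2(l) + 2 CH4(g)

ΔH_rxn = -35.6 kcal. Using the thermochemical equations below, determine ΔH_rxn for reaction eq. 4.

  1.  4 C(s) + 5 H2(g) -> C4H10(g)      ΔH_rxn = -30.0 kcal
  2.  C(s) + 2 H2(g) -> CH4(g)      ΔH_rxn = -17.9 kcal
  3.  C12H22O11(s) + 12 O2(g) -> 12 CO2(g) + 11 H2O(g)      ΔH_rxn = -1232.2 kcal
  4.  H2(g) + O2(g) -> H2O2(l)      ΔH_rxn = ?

ΔH_rxn = -44.9 kcal

eq. 1 reversed and × 3: (-3)·(-30.0) = +90.0 kcal
eq. 2 × 2: (2)·(-17.9) = -35.8 kcal
eq. 3: not needed.
eq. 4 × 2: contributes 2·x
-35.6 = (+90.0) + (-35.8) + 2·x
x = (-35.6 − (+54.2)) / (2) = -44.9 kcal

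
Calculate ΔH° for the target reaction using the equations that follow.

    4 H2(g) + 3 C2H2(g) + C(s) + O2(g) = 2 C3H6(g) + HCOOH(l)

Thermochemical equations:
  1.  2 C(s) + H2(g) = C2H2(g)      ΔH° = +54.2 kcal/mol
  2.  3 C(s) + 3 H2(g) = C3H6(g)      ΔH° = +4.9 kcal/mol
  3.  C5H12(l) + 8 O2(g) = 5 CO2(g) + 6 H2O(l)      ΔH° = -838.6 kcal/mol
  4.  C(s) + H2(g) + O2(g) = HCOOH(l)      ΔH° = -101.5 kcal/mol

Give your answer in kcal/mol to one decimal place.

ΔH° = -254.3 kcal/mol

eq. 1 reversed and × 3 (reverse to put C2H2(g) on the reactant side; ×3 to match 3 C2H2(g) in the target): (-3)·(+54.2) = -162.6 kcal/mol
eq. 2 × 2 (scale by 2 for the 2 C3H6(g)): (2)·(+4.9) = +9.8 kcal/mol
eq. 3: not needed (CO2(g) appears nowhere else).
eq. 4 as written (HCOOH(l) already on the product side): -101.5 kcal/mol
Summing the manipulated equations, ΔH° = (-3)·(+54.2) + (2)·(+4.9) + (1)·(-101.5) = -254.3 kcal/mol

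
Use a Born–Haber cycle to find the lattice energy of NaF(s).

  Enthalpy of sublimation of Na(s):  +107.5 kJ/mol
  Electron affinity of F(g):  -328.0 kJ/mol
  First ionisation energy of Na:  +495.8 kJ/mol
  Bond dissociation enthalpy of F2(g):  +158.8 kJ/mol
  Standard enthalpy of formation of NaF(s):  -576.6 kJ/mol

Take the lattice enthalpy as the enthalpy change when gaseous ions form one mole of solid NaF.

U = -931.3 kJ/mol

ΔHf° = 1·ΔHsub + 1·(ΣIE) + 1/2·D(F2) + 1·EA + U
-576.6 = 1·(+107.5) + 1·(+495.8) + 1/2·(+158.8) + 1·(-328.0) + U
U = -576.6 − (+354.7) = -931.3 kJ/mol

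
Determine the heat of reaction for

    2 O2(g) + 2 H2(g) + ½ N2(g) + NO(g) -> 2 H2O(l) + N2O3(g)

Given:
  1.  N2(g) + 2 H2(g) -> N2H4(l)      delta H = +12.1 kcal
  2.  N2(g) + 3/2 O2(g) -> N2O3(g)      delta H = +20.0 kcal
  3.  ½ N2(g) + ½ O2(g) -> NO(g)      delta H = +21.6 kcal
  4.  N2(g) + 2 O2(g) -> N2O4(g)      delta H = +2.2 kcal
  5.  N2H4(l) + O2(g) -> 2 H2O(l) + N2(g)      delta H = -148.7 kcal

eq. 1 as written: +12.1 kcal
eq. 2 as written: +20.0 kcal
eq. 3 reversed: -21.6 kcal
eq. 4: not needed.
eq. 5 as written: -148.7 kcal
delta H = (+12.1) + (+20.0) + (-21.6) + (-148.7) = -138.2 kcal

delta H = -138.2 kcal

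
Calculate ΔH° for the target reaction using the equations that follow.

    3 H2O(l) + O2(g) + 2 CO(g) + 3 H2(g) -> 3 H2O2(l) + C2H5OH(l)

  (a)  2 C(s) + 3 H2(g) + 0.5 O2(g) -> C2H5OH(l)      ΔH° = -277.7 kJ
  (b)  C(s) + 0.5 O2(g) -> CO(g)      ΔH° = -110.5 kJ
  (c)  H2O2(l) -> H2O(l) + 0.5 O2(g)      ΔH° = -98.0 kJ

ΔH° = 237.3 kJ

(a) as written: -277.7 kJ
(b) reversed and × 2: (-2)·(-110.5) = +221.0 kJ
(c) reversed and × 3: (-3)·(-98.0) = +294.0 kJ
ΔH° = (-277.7) + (+221.0) + (+294.0) = 237.3 kJ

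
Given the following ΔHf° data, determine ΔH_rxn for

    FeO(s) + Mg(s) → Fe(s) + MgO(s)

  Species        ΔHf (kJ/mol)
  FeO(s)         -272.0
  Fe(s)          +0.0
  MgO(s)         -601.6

Products: 1·(+0.0) + 1·(-601.6) = -601.6
Reactants: 1·(-272.0) + 1·(+0.0) = -272.0
ΔH_rxn = (-601.6) − (-272.0) = -329.6 kJ/mol

ΔH_rxn = -329.6 kJ/mol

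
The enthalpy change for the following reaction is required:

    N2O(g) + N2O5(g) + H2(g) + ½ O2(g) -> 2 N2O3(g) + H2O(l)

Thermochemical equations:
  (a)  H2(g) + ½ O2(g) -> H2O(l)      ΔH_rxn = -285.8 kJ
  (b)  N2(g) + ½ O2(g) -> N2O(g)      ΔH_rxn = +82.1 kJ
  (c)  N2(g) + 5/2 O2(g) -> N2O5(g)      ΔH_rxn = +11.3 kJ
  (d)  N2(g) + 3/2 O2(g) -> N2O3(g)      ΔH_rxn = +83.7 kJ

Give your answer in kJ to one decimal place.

(a) as written: -285.8 kJ
(b) reversed: -82.1 kJ
(c) reversed: -11.3 kJ
(d) × 2: (2)·(+83.7) = +167.4 kJ
ΔH_rxn = (-285.8) + (-82.1) + (-11.3) + (+167.4) = -211.8 kJ

ΔH_rxn = -211.8 kJ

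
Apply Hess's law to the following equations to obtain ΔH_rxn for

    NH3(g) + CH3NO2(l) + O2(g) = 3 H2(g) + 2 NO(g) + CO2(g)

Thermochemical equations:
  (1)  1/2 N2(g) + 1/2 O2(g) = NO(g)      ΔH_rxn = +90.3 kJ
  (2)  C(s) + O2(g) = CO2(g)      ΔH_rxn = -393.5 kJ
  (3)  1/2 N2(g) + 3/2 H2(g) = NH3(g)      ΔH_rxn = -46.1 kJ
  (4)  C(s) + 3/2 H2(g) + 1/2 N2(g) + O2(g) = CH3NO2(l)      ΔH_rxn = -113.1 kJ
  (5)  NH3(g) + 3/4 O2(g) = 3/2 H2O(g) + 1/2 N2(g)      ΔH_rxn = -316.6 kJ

ΔH_rxn = -53.7 kJ

(1) × 2: (2)·(+90.3) = +180.6 kJ
(2) as written: -393.5 kJ
(3) reversed: +46.1 kJ
(4) reversed: +113.1 kJ
(5): not needed.
By Hess's law, ΔH_rxn = (2)·(+90.3) + (1)·(-393.5) + (-1)·(-46.1) + (-1)·(-113.1) = -53.7 kJ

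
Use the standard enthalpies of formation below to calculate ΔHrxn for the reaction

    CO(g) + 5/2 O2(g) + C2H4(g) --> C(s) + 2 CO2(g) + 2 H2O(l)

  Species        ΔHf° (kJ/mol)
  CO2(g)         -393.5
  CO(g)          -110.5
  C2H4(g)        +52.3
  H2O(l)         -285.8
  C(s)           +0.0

ΔHrxn = -1300.4 kJ/mol

ΔH°rxn = Σ nΔHf°(products) − Σ nΔHf°(reactants).
Products: 1·(+0.0) + 2·(-393.5) + 2·(-285.8) = -1358.6
Reactants: 1·(-110.5) + 5/2·(+0.0) + 1·(+52.3) = -58.2
ΔHrxn = (-1358.6) − (-58.2) = -1300.4 kJ/mol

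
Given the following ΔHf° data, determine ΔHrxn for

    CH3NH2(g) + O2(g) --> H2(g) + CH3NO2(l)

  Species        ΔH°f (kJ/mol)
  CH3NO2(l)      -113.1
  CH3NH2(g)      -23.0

ΔHrxn = -90.1 kJ/mol

Products: 1·(+0.0) + 1·(-113.1) = -113.1
Reactants: 1·(-23.0) + 1·(+0.0) = -23.0
ΔHrxn = (-113.1) − (-23.0) = -90.1 kJ/mol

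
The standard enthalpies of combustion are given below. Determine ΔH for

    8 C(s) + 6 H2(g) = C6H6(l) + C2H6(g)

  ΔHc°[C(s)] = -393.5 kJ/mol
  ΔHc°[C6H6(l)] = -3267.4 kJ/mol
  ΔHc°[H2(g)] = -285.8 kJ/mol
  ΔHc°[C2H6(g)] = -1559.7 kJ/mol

ΔH = -35.7 kJ/mol

Using ΔH = Σ nΔHc°(reactants) − Σ nΔHc°(products):
= [8·(-393.5) + 6·(-285.8)] − [1·(-3267.4) + 1·(-1559.7)]
= -35.7 kJ/mol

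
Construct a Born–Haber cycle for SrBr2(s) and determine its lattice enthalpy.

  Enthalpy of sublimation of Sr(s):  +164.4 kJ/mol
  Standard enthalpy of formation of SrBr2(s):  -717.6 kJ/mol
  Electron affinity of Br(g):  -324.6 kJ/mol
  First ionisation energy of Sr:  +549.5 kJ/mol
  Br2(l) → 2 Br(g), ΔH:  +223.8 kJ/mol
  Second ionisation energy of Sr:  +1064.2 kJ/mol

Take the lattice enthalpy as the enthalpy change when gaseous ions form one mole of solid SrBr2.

ΔHf° = 1·ΔHsub + 1·(ΣIE) + 1·D(Br2) + 2·EA + U
-717.6 = 1·(+164.4) + 1·(+1613.7) + 1·(+223.8) + 2·(-324.6) + U
U = -717.6 − (+1352.7) = -2070.3 kJ/mol

U = -2070.3 kJ/mol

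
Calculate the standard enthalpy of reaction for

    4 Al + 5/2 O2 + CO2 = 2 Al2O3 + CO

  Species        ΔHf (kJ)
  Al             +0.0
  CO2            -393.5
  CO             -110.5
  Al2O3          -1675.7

ΔHrxn = -3068.4 kJ

Products: 2·(-1675.7) + 1·(-110.5) = -3461.9
Reactants: 4·(+0.0) + 5/2·(+0.0) + 1·(-393.5) = -393.5
ΔHrxn = (-3461.9) − (-393.5) = -3068.4 kJ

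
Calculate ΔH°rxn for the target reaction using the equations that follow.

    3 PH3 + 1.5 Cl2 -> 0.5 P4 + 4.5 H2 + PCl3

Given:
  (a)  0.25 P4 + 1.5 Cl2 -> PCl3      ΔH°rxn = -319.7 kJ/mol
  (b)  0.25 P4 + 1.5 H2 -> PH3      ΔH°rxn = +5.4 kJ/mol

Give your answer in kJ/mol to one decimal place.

(a) as written: -319.7 kJ/mol
(b) reversed and × 3: (-3)·(+5.4) = -16.2 kJ/mol
ΔH°rxn = (1)·(-319.7) + (-3)·(+5.4) = -335.9 kJ/mol

ΔH°rxn = -335.9 kJ/mol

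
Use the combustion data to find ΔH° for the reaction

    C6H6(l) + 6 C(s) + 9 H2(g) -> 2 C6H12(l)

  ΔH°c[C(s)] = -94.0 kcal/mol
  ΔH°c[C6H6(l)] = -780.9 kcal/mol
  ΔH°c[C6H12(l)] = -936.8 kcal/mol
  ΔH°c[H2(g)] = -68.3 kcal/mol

With combustion enthalpies, reactants minus products:
= [1·(-780.9) + 6·(-94.0) + 9·(-68.3)] − [2·(-936.8)]
= -86.0 kcal/mol

ΔH° = -86.0 kcal/mol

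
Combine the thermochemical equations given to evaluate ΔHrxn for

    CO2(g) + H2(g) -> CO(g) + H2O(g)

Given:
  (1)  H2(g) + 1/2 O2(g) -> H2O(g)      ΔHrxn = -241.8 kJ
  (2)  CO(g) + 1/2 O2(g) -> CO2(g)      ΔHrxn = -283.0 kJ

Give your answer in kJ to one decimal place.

ΔHrxn = 41.2 kJ

(1) as written: -241.8 kJ
(2) reversed: +283.0 kJ
By Hess's law, ΔHrxn = (-241.8) + (+283.0) = 41.2 kJ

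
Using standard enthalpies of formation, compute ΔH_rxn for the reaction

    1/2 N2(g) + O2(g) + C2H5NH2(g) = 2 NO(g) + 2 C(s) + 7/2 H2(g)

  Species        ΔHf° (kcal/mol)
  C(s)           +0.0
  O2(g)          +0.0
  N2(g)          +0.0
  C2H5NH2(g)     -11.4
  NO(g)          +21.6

ΔH_rxn = 54.6 kcal/mol

ΔH°rxn = Σ nΔHf°(products) − Σ nΔHf°(reactants).
Products: 2·(+21.6) + 2·(+0.0) + 7/2·(+0.0) = +43.2
Reactants: 1/2·(+0.0) + 1·(+0.0) + 1·(-11.4) = -11.4
ΔH_rxn = (+43.2) − (-11.4) = 54.6 kcal/mol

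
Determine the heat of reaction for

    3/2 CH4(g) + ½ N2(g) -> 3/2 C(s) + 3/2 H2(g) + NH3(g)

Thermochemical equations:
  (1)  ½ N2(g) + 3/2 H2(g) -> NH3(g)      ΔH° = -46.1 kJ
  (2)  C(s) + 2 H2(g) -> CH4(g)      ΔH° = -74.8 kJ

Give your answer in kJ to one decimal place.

(1) as written (NH3(g) already on the product side): -46.1 kJ
(2) reversed and × 3/2 (CH4(g) must end up as a reactant; ×3/2 to match 3/2 CH4(g) in the target): (-3/2)·(-74.8) = +112.2 kJ
Since enthalpy is a state function, ΔH° = (1)·(-46.1) + (-3/2)·(-74.8) = 66.1 kJ

ΔH° = 66.1 kJ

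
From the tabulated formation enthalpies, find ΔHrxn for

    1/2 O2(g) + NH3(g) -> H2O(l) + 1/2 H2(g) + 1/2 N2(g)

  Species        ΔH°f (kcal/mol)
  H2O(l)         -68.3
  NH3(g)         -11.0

ΔHrxn = -57.3 kcal/mol

Products: 1·(-68.3) + 1/2·(+0.0) + 1/2·(+0.0) = -68.3
Reactants: 1/2·(+0.0) + 1·(-11.0) = -11.0
ΔHrxn = (-68.3) − (-11.0) = -57.3 kcal/mol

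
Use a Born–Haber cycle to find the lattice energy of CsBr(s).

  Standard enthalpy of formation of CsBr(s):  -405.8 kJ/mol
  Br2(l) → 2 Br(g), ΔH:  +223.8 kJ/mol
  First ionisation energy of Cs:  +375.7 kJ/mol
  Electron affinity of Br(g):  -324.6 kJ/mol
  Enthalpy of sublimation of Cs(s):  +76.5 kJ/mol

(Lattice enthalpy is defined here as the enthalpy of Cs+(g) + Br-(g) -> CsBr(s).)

ΔHf° = 1·ΔHsub + 1·(ΣIE) + 1/2·D(Br2) + 1·EA + U
-405.8 = 1·(+76.5) + 1·(+375.7) + 1/2·(+223.8) + 1·(-324.6) + U
U = -405.8 − (+239.5) = -645.3 kJ/mol

U = -645.3 kJ/mol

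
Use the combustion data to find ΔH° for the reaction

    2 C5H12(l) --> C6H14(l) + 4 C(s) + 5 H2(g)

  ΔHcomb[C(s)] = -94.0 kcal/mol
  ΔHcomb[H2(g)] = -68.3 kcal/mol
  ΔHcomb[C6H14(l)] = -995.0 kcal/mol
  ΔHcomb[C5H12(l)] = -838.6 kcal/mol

With combustion enthalpies, reactants minus products:
= [2·(-838.6)] − [1·(-995.0) + 4·(-94.0) + 5·(-68.3)]
= 35.3 kcal/mol

ΔH° = 35.3 kcal/mol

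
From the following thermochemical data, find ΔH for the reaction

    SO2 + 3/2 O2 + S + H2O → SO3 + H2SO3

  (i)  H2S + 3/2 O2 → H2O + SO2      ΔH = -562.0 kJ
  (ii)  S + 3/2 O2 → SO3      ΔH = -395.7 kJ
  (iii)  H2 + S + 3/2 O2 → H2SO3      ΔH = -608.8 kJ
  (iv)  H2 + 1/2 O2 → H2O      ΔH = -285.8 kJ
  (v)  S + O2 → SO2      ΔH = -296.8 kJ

(i): not needed (H2S appears nowhere else).
(ii) as written (SO3 already on the product side): -395.7 kJ
(iii) as written (H2SO3 already on the product side): -608.8 kJ
(iv) reversed: +285.8 kJ
(v) reversed: +296.8 kJ
Summing the manipulated equations, ΔH = (1)·(-395.7) + (1)·(-608.8) + (-1)·(-285.8) + (-1)·(-296.8) = -421.9 kJ

ΔH = -421.9 kJ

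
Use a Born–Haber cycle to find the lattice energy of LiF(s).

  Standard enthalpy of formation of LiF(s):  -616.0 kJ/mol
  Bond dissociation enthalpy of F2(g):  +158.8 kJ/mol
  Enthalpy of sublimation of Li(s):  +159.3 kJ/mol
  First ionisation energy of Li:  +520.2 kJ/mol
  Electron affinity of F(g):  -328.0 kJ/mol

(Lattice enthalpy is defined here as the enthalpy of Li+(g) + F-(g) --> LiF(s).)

ΔHf° = 1·ΔHsub + 1·(ΣIE) + 1/2·D(F2) + 1·EA + U
-616.0 = 1·(+159.3) + 1·(+520.2) + 1/2·(+158.8) + 1·(-328.0) + U
U = -616.0 − (+430.9) = -1046.9 kJ/mol

U = -1046.9 kJ/mol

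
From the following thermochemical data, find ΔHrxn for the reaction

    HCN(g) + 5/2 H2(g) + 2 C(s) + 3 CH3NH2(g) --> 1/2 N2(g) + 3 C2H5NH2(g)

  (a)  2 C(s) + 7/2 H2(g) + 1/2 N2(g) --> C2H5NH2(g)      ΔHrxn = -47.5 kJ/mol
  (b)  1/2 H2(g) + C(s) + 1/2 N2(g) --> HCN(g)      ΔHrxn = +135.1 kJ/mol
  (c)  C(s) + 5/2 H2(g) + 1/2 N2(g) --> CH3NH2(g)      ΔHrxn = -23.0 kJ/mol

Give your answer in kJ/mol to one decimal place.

(a) × 3 (scale by 3 for the 3 C2H5NH2(g)): (3)·(-47.5) = -142.5 kJ/mol
(b) reversed (reverse to put HCN(g) on the reactant side): -135.1 kJ/mol
(c) reversed and × 3 (CH3NH2(g) must end up as a reactant; ×3 to match 3 CH3NH2(g) in the target): (-3)·(-23.0) = +69.0 kJ/mol
ΔHrxn = (3)·(-47.5) + (-1)·(+135.1) + (-3)·(-23.0) = -208.6 kJ/mol

ΔHrxn = -208.6 kJ/mol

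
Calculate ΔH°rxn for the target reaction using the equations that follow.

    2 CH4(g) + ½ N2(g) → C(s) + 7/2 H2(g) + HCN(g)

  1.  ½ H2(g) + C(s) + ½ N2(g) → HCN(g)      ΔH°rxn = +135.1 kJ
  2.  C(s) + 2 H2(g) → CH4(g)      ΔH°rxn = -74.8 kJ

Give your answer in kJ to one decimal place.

eq. 1 as written: +135.1 kJ
eq. 2 reversed and × 2: (-2)·(-74.8) = +149.6 kJ
Since enthalpy is a state function, ΔH°rxn = (1)·(+135.1) + (-2)·(-74.8) = 284.7 kJ

ΔH°rxn = 284.7 kJ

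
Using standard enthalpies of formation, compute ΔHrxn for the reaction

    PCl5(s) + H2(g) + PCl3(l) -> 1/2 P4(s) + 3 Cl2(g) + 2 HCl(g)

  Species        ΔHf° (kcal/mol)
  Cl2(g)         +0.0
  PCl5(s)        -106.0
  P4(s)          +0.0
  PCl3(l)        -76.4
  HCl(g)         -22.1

Products: 1/2·(+0.0) + 3·(+0.0) + 2·(-22.1) = -44.2
Reactants: 1·(-106.0) + 1·(+0.0) + 1·(-76.4) = -182.4
ΔHrxn = (-44.2) − (-182.4) = 138.2 kcal/mol

ΔHrxn = 138.2 kcal/mol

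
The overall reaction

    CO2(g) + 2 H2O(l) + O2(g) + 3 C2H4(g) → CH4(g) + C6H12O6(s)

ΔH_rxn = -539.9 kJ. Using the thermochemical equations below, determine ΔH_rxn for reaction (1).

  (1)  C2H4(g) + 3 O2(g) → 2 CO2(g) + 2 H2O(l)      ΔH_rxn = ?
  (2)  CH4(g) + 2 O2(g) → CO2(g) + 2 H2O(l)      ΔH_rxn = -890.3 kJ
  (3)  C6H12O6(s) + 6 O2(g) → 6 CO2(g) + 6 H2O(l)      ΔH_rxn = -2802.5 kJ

ΔH_rxn = -1410.9 kJ

(1) × 3 (scale by 3 for the 3 C2H4(g)): contributes 3·x
(2) reversed (reverse to put CH4(g) on the product side): +890.3 kJ
(3) reversed (reverse to put C6H12O6(s) on the product side): +2802.5 kJ
-539.9 = (+890.3) + (+2802.5) + 3·x
x = (-539.9 − (+3692.8)) / (3) = -1410.9 kJ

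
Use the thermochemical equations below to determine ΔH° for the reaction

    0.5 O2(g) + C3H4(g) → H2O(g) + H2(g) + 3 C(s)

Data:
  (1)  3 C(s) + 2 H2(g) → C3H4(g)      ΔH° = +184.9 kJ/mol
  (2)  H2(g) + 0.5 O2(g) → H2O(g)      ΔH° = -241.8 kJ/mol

ΔH° = -426.7 kJ/mol

(1) reversed (C3H4(g) must end up as a reactant): -184.9 kJ/mol
(2) as written (H2O(g) already on the product side): -241.8 kJ/mol
ΔH° = (-1)·(+184.9) + (1)·(-241.8) = -426.7 kJ/mol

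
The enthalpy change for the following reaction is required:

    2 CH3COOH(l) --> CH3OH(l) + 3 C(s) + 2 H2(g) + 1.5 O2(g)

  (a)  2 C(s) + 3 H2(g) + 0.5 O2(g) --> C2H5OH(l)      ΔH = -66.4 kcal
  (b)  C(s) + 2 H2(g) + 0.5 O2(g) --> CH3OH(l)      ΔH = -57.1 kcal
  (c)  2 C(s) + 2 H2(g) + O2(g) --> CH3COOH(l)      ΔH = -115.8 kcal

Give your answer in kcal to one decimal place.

(a): not needed (C2H5OH(l) appears nowhere else).
(b) as written (CH3OH(l) already on the product side): -57.1 kcal
(c) reversed and × 2 (CH3COOH(l) must end up as a reactant; scale by 2 for the 2 CH3COOH(l)): (-2)·(-115.8) = +231.6 kcal
ΔH = (-57.1) + (+231.6) = 174.5 kcal

ΔH = 174.5 kcal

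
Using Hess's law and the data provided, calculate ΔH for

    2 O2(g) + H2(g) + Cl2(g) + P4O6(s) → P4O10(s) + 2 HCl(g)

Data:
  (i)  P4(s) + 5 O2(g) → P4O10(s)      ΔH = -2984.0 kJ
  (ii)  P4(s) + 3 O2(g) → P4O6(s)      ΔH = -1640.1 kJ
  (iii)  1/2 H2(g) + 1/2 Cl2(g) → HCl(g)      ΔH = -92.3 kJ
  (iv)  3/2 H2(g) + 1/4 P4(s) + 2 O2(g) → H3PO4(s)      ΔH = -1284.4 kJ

ΔH = -1528.5 kJ

(i) as written (P4O10(s) already on the product side): -2984.0 kJ
(ii) reversed (P4O6(s) must end up as a reactant): +1640.1 kJ
(iii) × 2 (×2 to match 2 HCl(g) in the target): (2)·(-92.3) = -184.6 kJ
(iv): not needed (H3PO4(s) appears nowhere else).
Since enthalpy is a state function, ΔH = (-2984.0) + (+1640.1) + (-184.6) = -1528.5 kJ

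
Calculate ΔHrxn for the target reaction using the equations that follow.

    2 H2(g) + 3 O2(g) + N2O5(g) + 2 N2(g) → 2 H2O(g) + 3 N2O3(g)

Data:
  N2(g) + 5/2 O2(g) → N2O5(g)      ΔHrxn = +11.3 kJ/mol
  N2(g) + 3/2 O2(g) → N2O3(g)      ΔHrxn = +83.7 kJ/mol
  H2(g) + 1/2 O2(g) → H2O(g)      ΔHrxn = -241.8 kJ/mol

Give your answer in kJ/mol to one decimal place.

equation 1 reversed: -11.3 kJ/mol
equation 2 × 3: (3)·(+83.7) = +251.1 kJ/mol
equation 3 × 2: (2)·(-241.8) = -483.6 kJ/mol
ΔHrxn = (-1)·(+11.3) + (3)·(+83.7) + (2)·(-241.8) = -243.8 kJ/mol

ΔHrxn = -243.8 kJ/mol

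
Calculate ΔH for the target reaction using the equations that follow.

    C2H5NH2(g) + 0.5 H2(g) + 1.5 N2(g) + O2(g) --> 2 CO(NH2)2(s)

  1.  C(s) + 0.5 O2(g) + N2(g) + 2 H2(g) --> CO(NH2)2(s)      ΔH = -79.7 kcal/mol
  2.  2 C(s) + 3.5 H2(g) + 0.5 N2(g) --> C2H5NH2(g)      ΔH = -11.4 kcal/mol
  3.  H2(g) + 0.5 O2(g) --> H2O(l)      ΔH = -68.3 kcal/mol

ΔH = -148.0 kcal/mol

eq. 1 × 2: (2)·(-79.7) = -159.4 kcal/mol
eq. 2 reversed: +11.4 kcal/mol
eq. 3: not needed.
ΔH = (-159.4) + (+11.4) = -148.0 kcal/mol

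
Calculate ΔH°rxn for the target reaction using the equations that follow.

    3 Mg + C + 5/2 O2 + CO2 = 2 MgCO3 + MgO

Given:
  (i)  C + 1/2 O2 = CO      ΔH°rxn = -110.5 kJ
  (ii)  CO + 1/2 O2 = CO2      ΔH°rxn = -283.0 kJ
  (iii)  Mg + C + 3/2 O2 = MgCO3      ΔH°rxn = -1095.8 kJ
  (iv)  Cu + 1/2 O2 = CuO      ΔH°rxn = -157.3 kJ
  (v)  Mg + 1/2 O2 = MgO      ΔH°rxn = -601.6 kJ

(i) reversed: +110.5 kJ
(ii) reversed: +283.0 kJ
(iii) × 2: (2)·(-1095.8) = -2191.6 kJ
(iv): not needed.
(v) as written: -601.6 kJ
Combining the equations, ΔH°rxn = (+110.5) + (+283.0) + (-2191.6) + (-601.6) = -2399.7 kJ

ΔH°rxn = -2399.7 kJ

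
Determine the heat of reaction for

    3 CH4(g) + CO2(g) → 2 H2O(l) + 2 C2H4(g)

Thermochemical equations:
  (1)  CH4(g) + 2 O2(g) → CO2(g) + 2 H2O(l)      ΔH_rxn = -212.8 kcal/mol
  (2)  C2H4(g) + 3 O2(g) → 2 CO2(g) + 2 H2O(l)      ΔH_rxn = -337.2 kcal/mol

(1) × 3 (scale by 3 for the 3 CH4(g)): (3)·(-212.8) = -638.4 kcal/mol
(2) reversed and × 2 (reverse to put C2H4(g) on the product side; scale by 2 for the 2 C2H4(g)): (-2)·(-337.2) = +674.4 kcal/mol
Summing the manipulated equations, ΔH_rxn = (3)·(-212.8) + (-2)·(-337.2) = 36.0 kcal/mol

ΔH_rxn = 36.0 kcal/mol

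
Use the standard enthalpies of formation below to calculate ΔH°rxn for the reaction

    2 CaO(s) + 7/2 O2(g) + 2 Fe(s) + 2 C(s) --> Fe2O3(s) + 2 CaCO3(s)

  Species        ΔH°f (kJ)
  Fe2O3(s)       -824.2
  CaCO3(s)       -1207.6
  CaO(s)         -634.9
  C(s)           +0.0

Products: 1·(-824.2) + 2·(-1207.6) = -3239.4
Reactants: 2·(-634.9) + 7/2·(+0.0) + 2·(+0.0) + 2·(+0.0) = -1269.8
ΔH°rxn = (-3239.4) − (-1269.8) = -1969.6 kJ

ΔH°rxn = -1969.6 kJ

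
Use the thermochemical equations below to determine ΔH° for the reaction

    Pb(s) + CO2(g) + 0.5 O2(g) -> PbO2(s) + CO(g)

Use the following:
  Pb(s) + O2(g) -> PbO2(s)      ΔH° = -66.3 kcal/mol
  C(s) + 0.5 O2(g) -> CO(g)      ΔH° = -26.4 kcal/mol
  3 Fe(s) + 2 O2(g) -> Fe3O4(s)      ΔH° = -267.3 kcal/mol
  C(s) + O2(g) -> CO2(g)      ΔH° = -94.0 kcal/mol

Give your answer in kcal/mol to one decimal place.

ΔH° = 1.3 kcal/mol

equation 1 as written (PbO2(s) already on the product side): -66.3 kcal/mol
equation 2 as written (CO(g) already on the product side): -26.4 kcal/mol
equation 3: not needed (Fe3O4(s) appears nowhere else).
equation 4 reversed (CO2(g) must end up as a reactant): +94.0 kcal/mol
ΔH° = (1)·(-66.3) + (1)·(-26.4) + (-1)·(-94.0) = 1.3 kcal/mol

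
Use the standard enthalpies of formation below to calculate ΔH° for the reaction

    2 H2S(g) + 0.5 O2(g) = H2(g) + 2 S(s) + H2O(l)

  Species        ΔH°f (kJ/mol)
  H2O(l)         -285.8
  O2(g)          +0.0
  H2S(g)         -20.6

Products: 1·(+0.0) + 2·(+0.0) + 1·(-285.8) = -285.8
Reactants: 2·(-20.6) + 1/2·(+0.0) = -41.2
ΔH° = (-285.8) − (-41.2) = -244.6 kJ/mol

ΔH° = -244.6 kJ/mol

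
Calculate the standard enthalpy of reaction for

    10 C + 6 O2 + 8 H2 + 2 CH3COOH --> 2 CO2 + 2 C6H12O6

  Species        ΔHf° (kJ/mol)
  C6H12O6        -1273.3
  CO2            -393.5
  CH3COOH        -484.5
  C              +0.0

Products: 2·(-393.5) + 2·(-1273.3) = -3333.6
Reactants: 10·(+0.0) + 6·(+0.0) + 8·(+0.0) + 2·(-484.5) = -969.0
ΔHrxn = (-3333.6) − (-969.0) = -2364.6 kJ/mol

ΔHrxn = -2364.6 kJ/mol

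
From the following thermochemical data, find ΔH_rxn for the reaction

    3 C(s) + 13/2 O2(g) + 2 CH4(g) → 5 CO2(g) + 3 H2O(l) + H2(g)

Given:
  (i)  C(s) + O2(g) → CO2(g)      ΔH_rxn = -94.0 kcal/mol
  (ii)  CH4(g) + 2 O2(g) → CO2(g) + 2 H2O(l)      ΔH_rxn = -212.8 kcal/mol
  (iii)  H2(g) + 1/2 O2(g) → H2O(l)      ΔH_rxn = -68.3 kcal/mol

(i) × 3: (3)·(-94.0) = -282.0 kcal/mol
(ii) × 2: (2)·(-212.8) = -425.6 kcal/mol
(iii) reversed: +68.3 kcal/mol
Since enthalpy is a state function, ΔH_rxn = (-282.0) + (-425.6) + (+68.3) = -639.3 kcal/mol

ΔH_rxn = -639.3 kcal/mol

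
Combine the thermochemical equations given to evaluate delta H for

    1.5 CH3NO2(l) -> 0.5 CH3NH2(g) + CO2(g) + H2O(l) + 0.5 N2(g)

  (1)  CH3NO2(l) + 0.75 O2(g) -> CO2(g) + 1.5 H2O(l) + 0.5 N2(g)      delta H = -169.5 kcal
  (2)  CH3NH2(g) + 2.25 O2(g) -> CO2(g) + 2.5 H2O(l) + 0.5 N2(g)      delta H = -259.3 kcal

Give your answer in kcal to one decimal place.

delta H = -124.6 kcal

(1) × 3/2: (3/2)·(-169.5) = -254.25 kcal
(2) reversed and × 1/2: (-1/2)·(-259.3) = +129.65 kcal
Since enthalpy is a state function, delta H = (-254.25) + (+129.65) = -124.6 kcal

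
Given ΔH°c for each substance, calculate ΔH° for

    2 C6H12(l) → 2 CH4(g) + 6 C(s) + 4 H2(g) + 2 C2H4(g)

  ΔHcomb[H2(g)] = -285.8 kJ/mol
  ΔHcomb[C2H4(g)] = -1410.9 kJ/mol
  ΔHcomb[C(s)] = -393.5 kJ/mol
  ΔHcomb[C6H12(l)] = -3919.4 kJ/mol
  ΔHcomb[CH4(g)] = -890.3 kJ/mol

Using ΔH = Σ nΔHc°(reactants) − Σ nΔHc°(products):
= [2·(-3919.4)] − [2·(-890.3) + 6·(-393.5) + 4·(-285.8) + 2·(-1410.9)]
= 267.8 kJ/mol

ΔH° = 267.8 kJ/mol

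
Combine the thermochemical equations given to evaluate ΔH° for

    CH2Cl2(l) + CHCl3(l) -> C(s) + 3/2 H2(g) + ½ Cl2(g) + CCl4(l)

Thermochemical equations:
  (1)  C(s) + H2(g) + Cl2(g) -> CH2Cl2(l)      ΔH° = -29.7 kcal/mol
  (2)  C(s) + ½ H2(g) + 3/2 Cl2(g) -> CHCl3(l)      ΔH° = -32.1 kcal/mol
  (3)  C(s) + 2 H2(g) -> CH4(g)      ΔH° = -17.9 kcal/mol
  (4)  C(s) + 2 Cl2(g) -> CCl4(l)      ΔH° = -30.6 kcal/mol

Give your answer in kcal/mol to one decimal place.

ΔH° = 31.2 kcal/mol

(1) reversed: +29.7 kcal/mol
(2) reversed: +32.1 kcal/mol
(3): not needed.
(4) as written: -30.6 kcal/mol
ΔH° = (-1)·(-29.7) + (-1)·(-32.1) + (1)·(-30.6) = 31.2 kcal/mol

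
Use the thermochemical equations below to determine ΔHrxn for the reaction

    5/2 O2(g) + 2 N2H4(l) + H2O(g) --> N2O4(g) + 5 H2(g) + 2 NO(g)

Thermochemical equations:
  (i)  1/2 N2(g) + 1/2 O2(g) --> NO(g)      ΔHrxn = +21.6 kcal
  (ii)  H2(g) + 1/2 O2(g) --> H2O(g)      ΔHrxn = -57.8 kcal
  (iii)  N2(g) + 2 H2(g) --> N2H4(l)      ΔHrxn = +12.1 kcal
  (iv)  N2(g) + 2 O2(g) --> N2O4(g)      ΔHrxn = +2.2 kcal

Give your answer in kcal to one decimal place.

ΔHrxn = 79.0 kcal

(i) × 2 (scale by 2 for the 2 NO(g)): (2)·(+21.6) = +43.2 kcal
(ii) reversed (reverse to put H2O(g) on the reactant side): +57.8 kcal
(iii) reversed and × 2 (N2H4(l) must end up as a reactant; ×2 to match 2 N2H4(l) in the target): (-2)·(+12.1) = -24.2 kcal
(iv) as written (N2O4(g) already on the product side): +2.2 kcal
ΔHrxn = (2)·(+21.6) + (-1)·(-57.8) + (-2)·(+12.1) + (1)·(+2.2) = 79.0 kcal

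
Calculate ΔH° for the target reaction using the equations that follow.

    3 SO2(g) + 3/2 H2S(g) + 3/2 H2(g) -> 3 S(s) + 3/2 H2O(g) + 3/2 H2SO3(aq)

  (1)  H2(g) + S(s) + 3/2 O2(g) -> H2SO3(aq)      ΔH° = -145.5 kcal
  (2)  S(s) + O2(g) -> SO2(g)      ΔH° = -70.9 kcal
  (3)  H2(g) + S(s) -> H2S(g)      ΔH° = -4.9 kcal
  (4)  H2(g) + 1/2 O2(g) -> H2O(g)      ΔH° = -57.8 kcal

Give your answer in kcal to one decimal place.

ΔH° = -84.9 kcal

(1) × 3/2: (3/2)·(-145.5) = -218.25 kcal
(2) reversed and × 3: (-3)·(-70.9) = +212.7 kcal
(3) reversed and × 3/2: (-3/2)·(-4.9) = +7.35 kcal
(4) × 3/2: (3/2)·(-57.8) = -86.7 kcal
Summing the manipulated equations, ΔH° = (3/2)·(-145.5) + (-3)·(-70.9) + (-3/2)·(-4.9) + (3/2)·(-57.8) = -84.9 kcal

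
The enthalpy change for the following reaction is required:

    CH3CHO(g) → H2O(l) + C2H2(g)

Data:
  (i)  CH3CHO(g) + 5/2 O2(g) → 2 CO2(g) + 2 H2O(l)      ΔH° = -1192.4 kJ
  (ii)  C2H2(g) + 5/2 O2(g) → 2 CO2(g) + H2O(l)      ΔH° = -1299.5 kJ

(i) as written: -1192.4 kJ
(ii) reversed: +1299.5 kJ
Summing the manipulated equations, ΔH° = (-1192.4) + (+1299.5) = 107.1 kJ

ΔH° = 107.1 kJ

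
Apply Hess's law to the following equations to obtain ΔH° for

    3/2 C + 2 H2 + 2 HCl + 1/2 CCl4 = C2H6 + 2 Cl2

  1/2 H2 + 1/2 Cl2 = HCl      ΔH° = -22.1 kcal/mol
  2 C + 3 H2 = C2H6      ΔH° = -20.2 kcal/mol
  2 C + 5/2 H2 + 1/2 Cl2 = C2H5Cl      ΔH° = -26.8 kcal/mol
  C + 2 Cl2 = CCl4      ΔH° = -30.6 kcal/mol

ΔH° = 39.3 kcal/mol

equation 1 reversed and × 2: (-2)·(-22.1) = +44.2 kcal/mol
equation 2 as written: -20.2 kcal/mol
equation 3: not needed.
equation 4 reversed and × 1/2: (-1/2)·(-30.6) = +15.3 kcal/mol
Summing the manipulated equations, ΔH° = (+44.2) + (-20.2) + (+15.3) = 39.3 kcal/mol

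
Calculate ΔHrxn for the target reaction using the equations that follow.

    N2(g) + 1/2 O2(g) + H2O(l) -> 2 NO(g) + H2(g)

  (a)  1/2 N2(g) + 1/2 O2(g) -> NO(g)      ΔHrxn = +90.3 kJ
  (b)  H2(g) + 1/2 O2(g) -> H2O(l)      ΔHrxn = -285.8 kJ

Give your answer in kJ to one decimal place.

(a) × 2: (2)·(+90.3) = +180.6 kJ
(b) reversed: +285.8 kJ
Since enthalpy is a state function, ΔHrxn = (+180.6) + (+285.8) = 466.4 kJ

ΔHrxn = 466.4 kJ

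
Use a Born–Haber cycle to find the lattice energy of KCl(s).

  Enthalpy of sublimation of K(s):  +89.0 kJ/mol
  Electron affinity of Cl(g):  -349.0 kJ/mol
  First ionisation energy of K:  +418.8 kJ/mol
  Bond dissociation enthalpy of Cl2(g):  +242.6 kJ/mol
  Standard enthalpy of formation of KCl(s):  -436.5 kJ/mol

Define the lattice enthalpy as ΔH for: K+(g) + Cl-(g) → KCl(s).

ΔHf° = 1·ΔHsub + 1·(ΣIE) + 1/2·D(Cl2) + 1·EA + U
-436.5 = 1·(+89.0) + 1·(+418.8) + 1/2·(+242.6) + 1·(-349.0) + U
U = -436.5 − (+280.1) = -716.6 kJ/mol

U = -716.6 kJ/mol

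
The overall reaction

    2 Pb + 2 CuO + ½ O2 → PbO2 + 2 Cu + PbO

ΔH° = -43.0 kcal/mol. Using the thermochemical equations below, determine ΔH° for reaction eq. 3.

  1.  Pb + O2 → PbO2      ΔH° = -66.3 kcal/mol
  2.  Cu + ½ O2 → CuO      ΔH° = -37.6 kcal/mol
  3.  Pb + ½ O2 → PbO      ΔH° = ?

eq. 1 as written (PbO2 already on the product side): -66.3 kcal/mol
eq. 2 reversed and × 2 (CuO must end up as a reactant; ×2 to match 2 CuO in the target): (-2)·(-37.6) = +75.2 kcal/mol
eq. 3 as written (PbO already on the product side): contributes x
-43.0 = (-66.3) + (+75.2) + x
x = (-43.0 − (+8.9)) / (1) = -51.9 kcal/mol

ΔH° = -51.9 kcal/mol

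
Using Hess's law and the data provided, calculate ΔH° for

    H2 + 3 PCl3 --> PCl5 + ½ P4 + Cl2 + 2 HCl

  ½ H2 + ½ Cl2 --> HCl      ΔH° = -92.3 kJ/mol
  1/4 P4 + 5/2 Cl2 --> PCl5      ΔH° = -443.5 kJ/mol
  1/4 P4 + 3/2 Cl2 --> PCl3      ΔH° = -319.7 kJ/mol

equation 1 × 2: (2)·(-92.3) = -184.6 kJ/mol
equation 2 as written: -443.5 kJ/mol
equation 3 reversed and × 3: (-3)·(-319.7) = +959.1 kJ/mol
By Hess's law, ΔH° = (2)·(-92.3) + (1)·(-443.5) + (-3)·(-319.7) = 331.0 kJ/mol

ΔH° = 331.0 kJ/mol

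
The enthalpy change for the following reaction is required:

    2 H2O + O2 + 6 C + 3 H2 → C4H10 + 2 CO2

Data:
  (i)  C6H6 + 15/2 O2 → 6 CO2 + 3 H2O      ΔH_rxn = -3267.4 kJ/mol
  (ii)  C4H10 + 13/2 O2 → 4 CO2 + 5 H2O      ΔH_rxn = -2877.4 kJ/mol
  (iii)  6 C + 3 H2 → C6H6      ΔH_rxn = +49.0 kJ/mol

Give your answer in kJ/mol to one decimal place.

(i) as written: -3267.4 kJ/mol
(ii) reversed: +2877.4 kJ/mol
(iii) as written: +49.0 kJ/mol
ΔH_rxn = (1)·(-3267.4) + (-1)·(-2877.4) + (1)·(+49.0) = -341.0 kJ/mol

ΔH_rxn = -341.0 kJ/mol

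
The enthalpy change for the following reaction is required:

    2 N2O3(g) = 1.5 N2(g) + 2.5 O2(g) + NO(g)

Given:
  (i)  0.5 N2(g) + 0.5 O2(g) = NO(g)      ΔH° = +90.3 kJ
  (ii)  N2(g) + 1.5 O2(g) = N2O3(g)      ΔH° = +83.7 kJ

(i) as written (NO(g) already on the product side): +90.3 kJ
(ii) reversed and × 2 (reverse to put N2O3(g) on the reactant side; ×2 to match 2 N2O3(g) in the target): (-2)·(+83.7) = -167.4 kJ
Since enthalpy is a state function, ΔH° = (+90.3) + (-167.4) = -77.1 kJ

ΔH° = -77.1 kJ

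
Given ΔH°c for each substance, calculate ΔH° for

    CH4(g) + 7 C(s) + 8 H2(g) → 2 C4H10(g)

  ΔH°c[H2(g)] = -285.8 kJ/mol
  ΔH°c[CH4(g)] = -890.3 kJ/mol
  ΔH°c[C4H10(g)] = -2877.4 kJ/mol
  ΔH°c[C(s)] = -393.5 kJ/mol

With combustion enthalpies, reactants minus products:
= [1·(-890.3) + 7·(-393.5) + 8·(-285.8)] − [2·(-2877.4)]
= -176.4 kJ/mol

ΔH° = -176.4 kJ/mol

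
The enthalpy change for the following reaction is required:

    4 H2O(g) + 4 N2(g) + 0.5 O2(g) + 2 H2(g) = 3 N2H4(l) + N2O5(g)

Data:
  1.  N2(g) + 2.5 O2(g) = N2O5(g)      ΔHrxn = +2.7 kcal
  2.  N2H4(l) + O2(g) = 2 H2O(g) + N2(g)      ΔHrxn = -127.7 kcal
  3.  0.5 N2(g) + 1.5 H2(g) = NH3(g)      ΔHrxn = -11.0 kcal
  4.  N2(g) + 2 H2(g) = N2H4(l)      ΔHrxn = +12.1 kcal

ΔHrxn = 270.2 kcal

eq. 1 as written: +2.7 kcal
eq. 2 reversed and × 2: (-2)·(-127.7) = +255.4 kcal
eq. 3: not needed.
eq. 4 as written: +12.1 kcal
Since enthalpy is a state function, ΔHrxn = (+2.7) + (+255.4) + (+12.1) = 270.2 kcal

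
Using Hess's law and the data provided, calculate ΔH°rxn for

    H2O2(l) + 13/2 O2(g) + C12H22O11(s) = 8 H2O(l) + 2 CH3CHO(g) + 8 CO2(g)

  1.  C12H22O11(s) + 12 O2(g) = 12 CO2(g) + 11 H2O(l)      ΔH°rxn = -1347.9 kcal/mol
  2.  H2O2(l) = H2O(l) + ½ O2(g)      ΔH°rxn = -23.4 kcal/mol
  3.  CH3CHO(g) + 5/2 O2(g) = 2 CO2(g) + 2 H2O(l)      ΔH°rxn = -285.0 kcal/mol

ΔH°rxn = -801.3 kcal/mol

eq. 1 as written: -1347.9 kcal/mol
eq. 2 as written: -23.4 kcal/mol
eq. 3 reversed and × 2: (-2)·(-285.0) = +570.0 kcal/mol
ΔH°rxn = (-1347.9) + (-23.4) + (+570.0) = -801.3 kcal/mol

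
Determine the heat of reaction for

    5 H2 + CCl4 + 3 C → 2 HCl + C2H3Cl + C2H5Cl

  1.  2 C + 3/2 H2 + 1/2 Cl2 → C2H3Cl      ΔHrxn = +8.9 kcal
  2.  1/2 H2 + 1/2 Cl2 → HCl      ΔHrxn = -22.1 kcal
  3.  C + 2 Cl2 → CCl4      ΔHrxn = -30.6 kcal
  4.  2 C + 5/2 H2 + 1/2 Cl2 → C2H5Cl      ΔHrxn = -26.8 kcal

ΔHrxn = -31.5 kcal

eq. 1 as written (C2H3Cl already on the product side): +8.9 kcal
eq. 2 × 2 (×2 to match 2 HCl in the target): (2)·(-22.1) = -44.2 kcal
eq. 3 reversed (CCl4 must end up as a reactant): +30.6 kcal
eq. 4 as written (C2H5Cl already on the product side): -26.8 kcal
By Hess's law, ΔHrxn = (1)·(+8.9) + (2)·(-22.1) + (-1)·(-30.6) + (1)·(-26.8) = -31.5 kcal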